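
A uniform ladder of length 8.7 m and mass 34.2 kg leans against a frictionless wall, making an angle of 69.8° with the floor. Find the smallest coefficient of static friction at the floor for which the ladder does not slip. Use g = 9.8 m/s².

Sum moments about the foot of the ladder (the floor normal and friction both act there and drop out).
Ladder weight 34.2×9.8 = 335.2 N acts at 4.35 m along the ladder; its horizontal arm is 4.35·cos69.8° = 1.502 m → τ = 503.5 N·m clockwise.
Wall normal N acts horizontally at the top; its moment arm is the height L sinθ = 8.7·sin69.8° = 8.165 m, counterclockwise.
Balancing moments: N × 8.165 = 503.5, giving N = 61.67 N.
ΣFx = 0 ⇒ f = N_wall = 61.67 N. ΣFy = 0 ⇒ N_floor = 335.2 N.
μ_min = f / N_floor = 61.67 / 335.2 = 0.184.

μ_min ≈ 0.184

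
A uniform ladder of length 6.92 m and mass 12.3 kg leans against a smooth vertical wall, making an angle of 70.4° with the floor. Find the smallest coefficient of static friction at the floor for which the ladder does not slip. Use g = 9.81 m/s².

μ_min ≈ 0.178

Sum moments about the foot of the ladder (the floor normal and friction both act there and drop out).
Ladder weight 12.3×9.81 = 120.7 N acts at 3.46 m along the ladder; its horizontal arm is 3.46·cos70.4° = 1.161 m → τ = 140.1 N·m clockwise.
Wall normal N acts horizontally at the top; its moment arm is the height L sinθ = 6.92·sin70.4° = 6.519 m, counterclockwise.
Setting net torque to zero: N × 6.519 = 140.1 → N = 21.49 N.
ΣFx = 0 ⇒ f = N_wall = 21.49 N. ΣFy = 0 ⇒ N_floor = 120.7 N.
μ_min = f / N_floor = 21.49 / 120.7 = 0.178.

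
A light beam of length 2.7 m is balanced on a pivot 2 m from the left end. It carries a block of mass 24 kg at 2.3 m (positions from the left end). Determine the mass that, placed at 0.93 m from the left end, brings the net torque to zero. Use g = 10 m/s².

Taking torques about the pivot (at 2 m from the left end):
Block: 24 × 10 = 240 N down at 2.3 m → arm 0.3 m, τ = 240 × 0.3 = 72 N·m clockwise.
Net moment of known loads = 72 N·m clockwise.
An unknown mass m at 0.93 m has arm 1.07 m; its moment is m·g·1.07 counterclockwise.
Balancing moments: m × 10 × 1.07 = 72, giving m = 72 / (10 × 1.07) = 6.73 kg.

m ≈ 6.73 kg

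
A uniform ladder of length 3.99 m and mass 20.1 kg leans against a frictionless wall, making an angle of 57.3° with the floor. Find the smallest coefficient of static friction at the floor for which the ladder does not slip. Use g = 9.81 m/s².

Taking torques about the foot of the ladder:
Ladder weight 20.1×9.81 = 197.2 N acts at 1.995 m along the ladder; its horizontal arm is 1.995·cos57.3° = 1.078 m → τ = 212.6 N·m clockwise.
Wall normal N acts horizontally at the top; its moment arm is the height L sinθ = 3.99·sin57.3° = 3.358 m, counterclockwise.
Balancing moments: N × 3.358 = 212.6, giving N = 63.31 N.
ΣFx = 0 ⇒ f = N_wall = 63.31 N. ΣFy = 0 ⇒ N_floor = 197.2 N.
μ_min = f / N_floor = 63.31 / 197.2 = 0.321.

μ_min ≈ 0.321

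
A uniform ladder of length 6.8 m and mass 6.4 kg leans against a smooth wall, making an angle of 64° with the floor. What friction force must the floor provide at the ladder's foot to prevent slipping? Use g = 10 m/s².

Take moments about the foot of the ladder.
Ladder weight 6.4×10 = 64 N acts at 3.4 m along the ladder; its horizontal arm is 3.4·cos64° = 1.49 m → τ = 95.36 N·m clockwise.
Wall normal N acts horizontally at the top; its moment arm is the height L sinθ = 6.8·sin64° = 6.112 m, counterclockwise.
Στ = 0 ⇒ N × 6.112 = 95.36 ⇒ N = 15.6 N.
ΣFx = 0: friction at the foot balances the wall's push, so f = N_wall = 15.6 N.

f ≈ 15.6 N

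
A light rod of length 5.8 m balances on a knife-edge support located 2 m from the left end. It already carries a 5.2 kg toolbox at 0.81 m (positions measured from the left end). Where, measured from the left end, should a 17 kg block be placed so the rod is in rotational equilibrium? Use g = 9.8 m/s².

x ≈ 2.36 m from the left end

Taking torques about the knife-edge support (at 2 m from the left end):
Toolbox: 5.2 × 9.8 = 50.96 N down at 0.81 m → arm 1.19 m, τ = 50.96 × 1.19 = 60.64 N·m counterclockwise.
Net moment of existing loads = 60.64 N·m counterclockwise.
The block weighs 17 × 9.8 = 166.6 N and must supply an equal clockwise moment, so its lever arm about the knife-edge support is 60.64 / 166.6 = 0.364 m.
That puts it at 2 + 0.364 = 2.36 m from the left end.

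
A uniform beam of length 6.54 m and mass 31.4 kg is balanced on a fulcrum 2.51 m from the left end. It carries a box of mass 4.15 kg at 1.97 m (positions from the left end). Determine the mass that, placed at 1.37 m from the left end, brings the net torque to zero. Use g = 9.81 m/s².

m ≈ 19 kg

Choose the fulcrum (at 2.51 m from the left end) as the axis so the support reaction has zero arm there.
Beam weight: 31.4 × 9.81 = 308 N down at 3.27 m → arm 0.76 m, τ = 308 × 0.76 = 234.1 N·m clockwise.
Box: 4.15 × 9.81 = 40.71 N down at 1.97 m → arm 0.54 m, τ = 40.71 × 0.54 = 21.98 N·m counterclockwise.
Net moment of known loads = 212.1 N·m clockwise.
An unknown mass m at 1.37 m has arm 1.14 m; its moment is m·g·1.14 counterclockwise.
Setting net torque to zero: m × 9.81 × 1.14 = 212.1 → m = 212.1 / (9.81 × 1.14) = 19 kg.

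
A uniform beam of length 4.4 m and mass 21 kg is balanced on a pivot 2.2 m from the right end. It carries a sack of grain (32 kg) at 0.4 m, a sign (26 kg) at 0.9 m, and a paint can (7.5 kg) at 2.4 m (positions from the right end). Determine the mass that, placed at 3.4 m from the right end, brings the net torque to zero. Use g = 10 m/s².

About the pivot (at 2.2 m from the right end):
Beam weight: acts at the pivot, moment arm 0 → no torque.
Sack of grain: 32 × 10 = 320 N down at 0.4 m → arm 1.8 m, τ = 320 × 1.8 = 576 N·m clockwise.
Sign: 26 × 10 = 260 N down at 0.9 m → arm 1.3 m, τ = 260 × 1.3 = 338 N·m clockwise.
Paint can: 7.5 × 10 = 75 N down at 2.4 m → arm 0.2 m, τ = 75 × 0.2 = 15 N·m counterclockwise.
Net moment of known loads = 899 N·m clockwise.
An unknown mass m at 3.4 m has arm 1.2 m; its moment is m·g·1.2 counterclockwise.
Setting net torque to zero: m × 10 × 1.2 = 899 → m = 899 / (10 × 1.2) = 74.9 kg.

m ≈ 74.9 kg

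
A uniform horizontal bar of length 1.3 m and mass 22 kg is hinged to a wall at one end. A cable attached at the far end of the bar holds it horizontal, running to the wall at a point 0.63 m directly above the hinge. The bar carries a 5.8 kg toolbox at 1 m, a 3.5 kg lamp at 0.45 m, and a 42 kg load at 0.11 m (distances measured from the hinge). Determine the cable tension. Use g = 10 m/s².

Take moments about the hinge.
Beam weight: 22 × 10 = 220 N down at 0.65 m → arm 0.65 m, τ = 220 × 0.65 = 143 N·m clockwise.
Toolbox: 5.8 × 10 = 58 N down at 1 m → arm 1 m, τ = 58 × 1 = 58 N·m clockwise.
Lamp: 3.5 × 10 = 35 N down at 0.45 m → arm 0.45 m, τ = 35 × 0.45 = 15.75 N·m clockwise.
Load: 42 × 10 = 420 N down at 0.11 m → arm 0.11 m, τ = 420 × 0.11 = 46.2 N·m clockwise.
Total clockwise load moment = 262.9 N·m.
The cable tension T acts at 1.3 m; only its component perpendicular to the bar, T sinθ, produces torque. sinθ = h/√(h²+d²) = 0.63/√(0.63²+1.3²) = 0.4361.
Balancing moments: T × 1.3 × 0.4361 = 262.9, giving T = 262.9 / 0.5669 = 464 N.

T ≈ 464 N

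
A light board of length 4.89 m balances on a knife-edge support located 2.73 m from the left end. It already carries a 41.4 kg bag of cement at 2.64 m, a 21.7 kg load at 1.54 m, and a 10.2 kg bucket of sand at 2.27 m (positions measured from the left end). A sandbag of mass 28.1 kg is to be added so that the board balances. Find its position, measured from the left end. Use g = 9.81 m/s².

About the knife-edge support (at 2.73 m from the left end):
Bag of cement: 41.4 × 9.81 = 406.1 N down at 2.64 m → arm 0.09 m, τ = 406.1 × 0.09 = 36.55 N·m counterclockwise.
Load: 21.7 × 9.81 = 212.9 N down at 1.54 m → arm 1.19 m, τ = 212.9 × 1.19 = 253.4 N·m counterclockwise.
Bucket of sand: 10.2 × 9.81 = 100.1 N down at 2.27 m → arm 0.46 m, τ = 100.1 × 0.46 = 46.05 N·m counterclockwise.
Net moment of existing loads = 336 N·m counterclockwise.
The sandbag weighs 28.1 × 9.81 = 275.7 N and must supply an equal clockwise moment, so its lever arm about the knife-edge support is 336 / 275.7 = 1.22 m.
That puts it at 2.73 + 1.22 = 3.95 m from the left end.

x ≈ 3.95 m from the left end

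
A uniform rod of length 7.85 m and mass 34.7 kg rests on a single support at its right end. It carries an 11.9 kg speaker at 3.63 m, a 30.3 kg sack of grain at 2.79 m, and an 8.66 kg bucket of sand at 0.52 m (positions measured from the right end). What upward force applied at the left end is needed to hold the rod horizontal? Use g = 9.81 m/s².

F ≈ 335 N

Take moments about the right end.
Beam weight: 34.7 × 9.81 = 340.4 N down at 3.925 m → arm 3.925 m, τ = 340.4 × 3.925 = 1336 N·m counterclockwise.
Speaker: 11.9 × 9.81 = 116.7 N down at 3.63 m → arm 3.63 m, τ = 116.7 × 3.63 = 423.6 N·m counterclockwise.
Sack of grain: 30.3 × 9.81 = 297.2 N down at 2.79 m → arm 2.79 m, τ = 297.2 × 2.79 = 829.2 N·m counterclockwise.
Bucket of sand: 8.66 × 9.81 = 84.95 N down at 0.52 m → arm 0.52 m, τ = 84.95 × 0.52 = 44.17 N·m counterclockwise.
Net moment of the loads = 2633 N·m counterclockwise.
The upward force F acts at the left end, arm 7.85 m, giving F × 7.85 clockwise.
Setting net torque to zero: F × 7.85 = 2633 → F = 2633 / 7.85 = 335 N.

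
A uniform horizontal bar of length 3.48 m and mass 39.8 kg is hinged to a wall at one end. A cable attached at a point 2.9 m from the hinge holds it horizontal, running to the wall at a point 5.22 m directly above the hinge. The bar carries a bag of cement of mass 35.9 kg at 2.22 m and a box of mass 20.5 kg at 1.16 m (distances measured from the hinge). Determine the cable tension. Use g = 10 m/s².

Choose the hinge as the axis so the unknown hinge reaction has zero arm there.
Beam weight: 39.8 × 10 = 398 N down at 1.74 m → arm 1.74 m, τ = 398 × 1.74 = 692.5 N·m clockwise.
Bag of cement: 35.9 × 10 = 359 N down at 2.22 m → arm 2.22 m, τ = 359 × 2.22 = 797 N·m clockwise.
Box: 20.5 × 10 = 205 N down at 1.16 m → arm 1.16 m, τ = 205 × 1.16 = 237.8 N·m clockwise.
Total clockwise load moment = 1727 N·m.
The cable tension T acts at 2.9 m; only its component perpendicular to the bar, T sinθ, produces torque. sinθ = h/√(h²+d²) = 5.22/√(5.22²+2.9²) = 0.8742.
Setting net torque to zero: T × 2.9 × 0.8742 = 1727 → T = 1727 / 2.535 = 681 N.

T ≈ 681 N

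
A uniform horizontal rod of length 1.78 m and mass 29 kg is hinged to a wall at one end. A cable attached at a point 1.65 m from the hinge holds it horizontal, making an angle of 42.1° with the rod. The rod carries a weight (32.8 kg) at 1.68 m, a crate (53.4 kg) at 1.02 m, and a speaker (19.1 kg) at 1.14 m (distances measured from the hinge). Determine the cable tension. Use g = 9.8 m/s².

T ≈ 1390 N

About the hinge:
Beam weight: 29 × 9.8 = 284.2 N down at 0.89 m → arm 0.89 m, τ = 284.2 × 0.89 = 252.9 N·m clockwise.
Weight: 32.8 × 9.8 = 321.4 N down at 1.68 m → arm 1.68 m, τ = 321.4 × 1.68 = 540 N·m clockwise.
Crate: 53.4 × 9.8 = 523.3 N down at 1.02 m → arm 1.02 m, τ = 523.3 × 1.02 = 533.8 N·m clockwise.
Speaker: 19.1 × 9.8 = 187.2 N down at 1.14 m → arm 1.14 m, τ = 187.2 × 1.14 = 213.4 N·m clockwise.
Total clockwise load moment = 1540 N·m.
The cable tension T acts at 1.65 m; only its component perpendicular to the rod, T sinθ, produces torque. sin 42.1° = 0.6704.
Balancing moments: T × 1.65 × 0.6704 = 1540, giving T = 1540 / 1.106 = 1390 N.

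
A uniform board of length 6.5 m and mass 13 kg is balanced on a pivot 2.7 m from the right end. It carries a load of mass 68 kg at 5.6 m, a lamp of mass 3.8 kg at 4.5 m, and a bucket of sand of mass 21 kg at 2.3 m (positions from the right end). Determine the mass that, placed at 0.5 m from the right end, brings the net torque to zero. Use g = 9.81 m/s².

Sum moments about the pivot (at 2.7 m from the right end) (the support reaction has zero arm there).
Beam weight: 13 × 9.81 = 127.5 N down at 3.25 m → arm 0.55 m, τ = 127.5 × 0.55 = 70.12 N·m counterclockwise.
Load: 68 × 9.81 = 667.1 N down at 5.6 m → arm 2.9 m, τ = 667.1 × 2.9 = 1935 N·m counterclockwise.
Lamp: 3.8 × 9.81 = 37.28 N down at 4.5 m → arm 1.8 m, τ = 37.28 × 1.8 = 67.1 N·m counterclockwise.
Bucket of sand: 21 × 9.81 = 206 N down at 2.3 m → arm 0.4 m, τ = 206 × 0.4 = 82.4 N·m clockwise.
Net moment of known loads = 1990 N·m counterclockwise.
An unknown mass m at 0.5 m has arm 2.2 m; its moment is m·g·2.2 clockwise.
Balancing moments: m × 9.81 × 2.2 = 1990, giving m = 1990 / (9.81 × 2.2) = 92.2 kg.

m ≈ 92.2 kg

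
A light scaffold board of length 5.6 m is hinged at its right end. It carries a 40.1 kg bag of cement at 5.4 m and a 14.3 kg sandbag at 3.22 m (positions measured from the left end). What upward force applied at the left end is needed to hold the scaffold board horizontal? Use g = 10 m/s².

F ≈ 75.1 N

About the right end:
Bag of cement: 40.1 × 10 = 401 N down at 5.4 m → arm 0.2 m, τ = 401 × 0.2 = 80.2 N·m counterclockwise.
Sandbag: 14.3 × 10 = 143 N down at 3.22 m → arm 2.38 m, τ = 143 × 2.38 = 340.3 N·m counterclockwise.
Net moment of the loads = 420.5 N·m counterclockwise.
The upward force F acts at the left end, arm 5.6 m, giving F × 5.6 clockwise.
Στ = 0 ⇒ F × 5.6 = 420.5 ⇒ F = 420.5 / 5.6 = 75.1 N.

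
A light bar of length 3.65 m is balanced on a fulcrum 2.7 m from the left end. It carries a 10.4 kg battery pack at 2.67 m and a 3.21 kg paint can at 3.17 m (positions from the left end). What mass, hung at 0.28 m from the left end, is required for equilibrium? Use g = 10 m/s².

m ≈ 0.495 kg

Taking torques about the fulcrum (at 2.7 m from the left end):
Battery pack: 10.4 × 10 = 104 N down at 2.67 m → arm 0.03 m, τ = 104 × 0.03 = 3.12 N·m counterclockwise.
Paint can: 3.21 × 10 = 32.1 N down at 3.17 m → arm 0.47 m, τ = 32.1 × 0.47 = 15.09 N·m clockwise.
Net moment of known loads = 11.97 N·m clockwise.
An unknown mass m at 0.28 m has arm 2.42 m; its moment is m·g·2.42 counterclockwise.
For rotational equilibrium, m × 10 × 2.42 = 11.97, so m = 11.97 / (10 × 2.42) = 0.495 kg.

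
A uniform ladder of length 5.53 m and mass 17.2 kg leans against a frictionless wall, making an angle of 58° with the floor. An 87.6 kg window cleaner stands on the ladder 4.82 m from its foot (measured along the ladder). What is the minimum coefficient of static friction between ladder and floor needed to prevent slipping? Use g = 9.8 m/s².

μ_min ≈ 0.507

Sum moments about the foot of the ladder (the floor normal and friction both act there and drop out).
Ladder weight 17.2×9.8 = 168.6 N acts at 2.765 m along the ladder; its horizontal arm is 2.765·cos58° = 1.465 m → τ = 247 N·m clockwise.
Window cleaner: 87.6×9.8 = 858.5 N at 4.82 m → arm 2.554 m → τ = 2193 N·m clockwise.
Wall normal N acts horizontally at the top; its moment arm is the height L sinθ = 5.53·sin58° = 4.69 m, counterclockwise.
Balancing moments: N × 4.69 = 2440, giving N = 520.3 N.
ΣFx = 0 ⇒ f = N_wall = 520.3 N. ΣFy = 0 ⇒ N_floor = 1027 N.
μ_min = f / N_floor = 520.3 / 1027 = 0.507.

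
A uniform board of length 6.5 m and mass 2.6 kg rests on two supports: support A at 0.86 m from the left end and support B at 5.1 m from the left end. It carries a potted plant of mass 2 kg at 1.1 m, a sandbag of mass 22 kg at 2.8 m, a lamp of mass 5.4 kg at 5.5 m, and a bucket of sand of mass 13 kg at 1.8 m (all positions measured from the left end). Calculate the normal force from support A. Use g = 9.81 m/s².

About support B:
Beam weight: 2.6 × 9.81 = 25.51 N down at 3.25 m → arm 1.85 m, τ = 25.51 × 1.85 = 47.19 N·m counterclockwise.
Potted plant: 2 × 9.81 = 19.62 N down at 1.1 m → arm 4 m, τ = 19.62 × 4 = 78.48 N·m counterclockwise.
Sandbag: 22 × 9.81 = 215.8 N down at 2.8 m → arm 2.3 m, τ = 215.8 × 2.3 = 496.3 N·m counterclockwise.
Lamp: 5.4 × 9.81 = 52.97 N down at 5.5 m → arm 0.4 m, τ = 52.97 × 0.4 = 21.19 N·m clockwise.
Bucket of sand: 13 × 9.81 = 127.5 N down at 1.8 m → arm 3.3 m, τ = 127.5 × 3.3 = 420.8 N·m counterclockwise.
Net load moment about support B = 1022 N·m counterclockwise.
Reaction R at support A is upward at 0.86 m, arm 4.24 m → moment R × 4.24 clockwise.
Balancing moments: R × 4.24 = 1022, giving R = 241 N.

R_A ≈ 241 N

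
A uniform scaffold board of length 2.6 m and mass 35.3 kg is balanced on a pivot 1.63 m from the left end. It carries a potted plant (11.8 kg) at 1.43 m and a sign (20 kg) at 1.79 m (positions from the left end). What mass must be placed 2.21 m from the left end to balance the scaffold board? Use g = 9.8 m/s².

m ≈ 18.6 kg

Taking torques about the pivot (at 1.63 m from the left end):
Beam weight: 35.3 × 9.8 = 345.9 N down at 1.3 m → arm 0.33 m, τ = 345.9 × 0.33 = 114.1 N·m counterclockwise.
Potted plant: 11.8 × 9.8 = 115.6 N down at 1.43 m → arm 0.2 m, τ = 115.6 × 0.2 = 23.12 N·m counterclockwise.
Sign: 20 × 9.8 = 196 N down at 1.79 m → arm 0.16 m, τ = 196 × 0.16 = 31.36 N·m clockwise.
Net moment of known loads = 105.9 N·m counterclockwise.
An unknown mass m at 2.21 m has arm 0.58 m; its moment is m·g·0.58 clockwise.
For rotational equilibrium, m × 9.8 × 0.58 = 105.9, so m = 105.9 / (9.8 × 0.58) = 18.6 kg.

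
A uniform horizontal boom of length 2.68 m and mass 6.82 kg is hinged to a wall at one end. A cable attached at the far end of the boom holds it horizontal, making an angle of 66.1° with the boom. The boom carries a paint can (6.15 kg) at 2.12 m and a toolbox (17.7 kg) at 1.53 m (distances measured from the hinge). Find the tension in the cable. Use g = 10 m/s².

Sum moments about the hinge (the unknown hinge reaction has zero arm there).
Beam weight: 6.82 × 10 = 68.2 N down at 1.34 m → arm 1.34 m, τ = 68.2 × 1.34 = 91.39 N·m clockwise.
Paint can: 6.15 × 10 = 61.5 N down at 2.12 m → arm 2.12 m, τ = 61.5 × 2.12 = 130.4 N·m clockwise.
Toolbox: 17.7 × 10 = 177 N down at 1.53 m → arm 1.53 m, τ = 177 × 1.53 = 270.8 N·m clockwise.
Total clockwise load moment = 492.6 N·m.
The cable tension T acts at 2.68 m; only its component perpendicular to the boom, T sinθ, produces torque. sin 66.1° = 0.9143.
Balancing moments: T × 2.68 × 0.9143 = 492.6, giving T = 492.6 / 2.45 = 201 N.

T ≈ 201 N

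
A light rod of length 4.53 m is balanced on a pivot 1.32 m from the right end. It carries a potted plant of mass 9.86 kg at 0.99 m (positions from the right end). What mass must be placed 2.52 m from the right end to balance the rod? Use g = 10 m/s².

Taking torques about the pivot (at 1.32 m from the right end):
Potted plant: 9.86 × 10 = 98.6 N down at 0.99 m → arm 0.33 m, τ = 98.6 × 0.33 = 32.54 N·m clockwise.
Net moment of known loads = 32.54 N·m clockwise.
An unknown mass m at 2.52 m has arm 1.2 m; its moment is m·g·1.2 counterclockwise.
Setting net torque to zero: m × 10 × 1.2 = 32.54 → m = 32.54 / (10 × 1.2) = 2.71 kg.

m ≈ 2.71 kg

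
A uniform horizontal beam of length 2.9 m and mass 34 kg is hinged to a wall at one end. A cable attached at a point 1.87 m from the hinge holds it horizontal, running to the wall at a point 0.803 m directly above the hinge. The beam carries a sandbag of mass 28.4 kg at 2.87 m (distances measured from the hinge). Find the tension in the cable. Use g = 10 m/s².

T ≈ 1770 N

Taking torques about the hinge:
Beam weight: 34 × 10 = 340 N down at 1.45 m → arm 1.45 m, τ = 340 × 1.45 = 493 N·m clockwise.
Sandbag: 28.4 × 10 = 284 N down at 2.87 m → arm 2.87 m, τ = 284 × 2.87 = 815.1 N·m clockwise.
Total clockwise load moment = 1308 N·m.
The cable tension T acts at 1.87 m; only its component perpendicular to the beam, T sinθ, produces torque. sinθ = h/√(h²+d²) = 0.803/√(0.803²+1.87²) = 0.3946.
Στ = 0 ⇒ T × 1.87 × 0.3946 = 1308 ⇒ T = 1308 / 0.7379 = 1770 N.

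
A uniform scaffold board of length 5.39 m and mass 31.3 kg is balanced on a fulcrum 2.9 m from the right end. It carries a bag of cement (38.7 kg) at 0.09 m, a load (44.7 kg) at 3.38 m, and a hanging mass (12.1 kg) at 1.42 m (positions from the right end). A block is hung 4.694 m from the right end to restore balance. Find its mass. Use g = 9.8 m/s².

m ≈ 62.2 kg

Taking torques about the fulcrum (at 2.9 m from the right end):
Beam weight: 31.3 × 9.8 = 306.7 N down at 2.695 m → arm 0.205 m, τ = 306.7 × 0.205 = 62.87 N·m clockwise.
Bag of cement: 38.7 × 9.8 = 379.3 N down at 0.09 m → arm 2.81 m, τ = 379.3 × 2.81 = 1066 N·m clockwise.
Load: 44.7 × 9.8 = 438.1 N down at 3.38 m → arm 0.48 m, τ = 438.1 × 0.48 = 210.3 N·m counterclockwise.
Hanging mass: 12.1 × 9.8 = 118.6 N down at 1.42 m → arm 1.48 m, τ = 118.6 × 1.48 = 175.5 N·m clockwise.
Net moment of known loads = 1094 N·m clockwise.
An unknown mass m at 4.694 m has arm 1.794 m; its moment is m·g·1.794 counterclockwise.
Στ = 0 ⇒ m × 9.8 × 1.794 = 1094 ⇒ m = 1094 / (9.8 × 1.794) = 62.2 kg.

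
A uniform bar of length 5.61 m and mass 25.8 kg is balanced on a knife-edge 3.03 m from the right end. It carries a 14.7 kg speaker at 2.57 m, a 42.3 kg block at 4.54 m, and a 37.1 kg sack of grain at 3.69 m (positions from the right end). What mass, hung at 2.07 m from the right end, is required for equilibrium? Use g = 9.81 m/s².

m ≈ 78.9 kg

About the knife-edge (at 3.03 m from the right end):
Beam weight: 25.8 × 9.81 = 253.1 N down at 2.805 m → arm 0.225 m, τ = 253.1 × 0.225 = 56.95 N·m clockwise.
Speaker: 14.7 × 9.81 = 144.2 N down at 2.57 m → arm 0.46 m, τ = 144.2 × 0.46 = 66.33 N·m clockwise.
Block: 42.3 × 9.81 = 415 N down at 4.54 m → arm 1.51 m, τ = 415 × 1.51 = 626.6 N·m counterclockwise.
Sack of grain: 37.1 × 9.81 = 364 N down at 3.69 m → arm 0.66 m, τ = 364 × 0.66 = 240.2 N·m counterclockwise.
Net moment of known loads = 743.5 N·m counterclockwise.
An unknown mass m at 2.07 m has arm 0.96 m; its moment is m·g·0.96 clockwise.
Στ = 0 ⇒ m × 9.81 × 0.96 = 743.5 ⇒ m = 743.5 / (9.81 × 0.96) = 78.9 kg.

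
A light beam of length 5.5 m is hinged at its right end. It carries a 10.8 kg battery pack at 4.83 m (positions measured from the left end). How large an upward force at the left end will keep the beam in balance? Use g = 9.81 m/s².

F ≈ 12.9 N

About the right end:
Battery pack: 10.8 × 9.81 = 105.9 N down at 4.83 m → arm 0.67 m, τ = 105.9 × 0.67 = 70.95 N·m counterclockwise.
Net moment of the loads = 70.95 N·m counterclockwise.
The upward force F acts at the left end, arm 5.5 m, giving F × 5.5 clockwise.
Στ = 0 ⇒ F × 5.5 = 70.95 ⇒ F = 70.95 / 5.5 = 12.9 N.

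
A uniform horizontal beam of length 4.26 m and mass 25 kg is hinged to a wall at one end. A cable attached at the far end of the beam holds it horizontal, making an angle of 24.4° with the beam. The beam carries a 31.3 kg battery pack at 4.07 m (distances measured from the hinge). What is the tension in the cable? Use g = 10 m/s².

T ≈ 1030 N

Choose the hinge as the axis so the unknown hinge reaction has zero arm there.
Beam weight: 25 × 10 = 250 N down at 2.13 m → arm 2.13 m, τ = 250 × 2.13 = 532.5 N·m clockwise.
Battery pack: 31.3 × 10 = 313 N down at 4.07 m → arm 4.07 m, τ = 313 × 4.07 = 1274 N·m clockwise.
Total clockwise load moment = 1806 N·m.
The cable tension T acts at 4.26 m; only its component perpendicular to the beam, T sinθ, produces torque. sin 24.4° = 0.4131.
Setting net torque to zero: T × 4.26 × 0.4131 = 1806 → T = 1806 / 1.76 = 1030 N.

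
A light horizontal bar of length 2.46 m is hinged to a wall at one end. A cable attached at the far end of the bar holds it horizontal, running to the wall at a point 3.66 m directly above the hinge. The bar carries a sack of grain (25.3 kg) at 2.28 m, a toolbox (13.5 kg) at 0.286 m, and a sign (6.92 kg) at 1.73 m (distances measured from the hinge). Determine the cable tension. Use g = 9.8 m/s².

T ≈ 353 N

Take moments about the hinge.
Sack of grain: 25.3 × 9.8 = 247.9 N down at 2.28 m → arm 2.28 m, τ = 247.9 × 2.28 = 565.2 N·m clockwise.
Toolbox: 13.5 × 9.8 = 132.3 N down at 0.286 m → arm 0.286 m, τ = 132.3 × 0.286 = 37.84 N·m clockwise.
Sign: 6.92 × 9.8 = 67.82 N down at 1.73 m → arm 1.73 m, τ = 67.82 × 1.73 = 117.3 N·m clockwise.
Total clockwise load moment = 720.3 N·m.
The cable tension T acts at 2.46 m; only its component perpendicular to the bar, T sinθ, produces torque. sinθ = h/√(h²+d²) = 3.66/√(3.66²+2.46²) = 0.83.
Στ = 0 ⇒ T × 2.46 × 0.83 = 720.3 ⇒ T = 720.3 / 2.042 = 353 N.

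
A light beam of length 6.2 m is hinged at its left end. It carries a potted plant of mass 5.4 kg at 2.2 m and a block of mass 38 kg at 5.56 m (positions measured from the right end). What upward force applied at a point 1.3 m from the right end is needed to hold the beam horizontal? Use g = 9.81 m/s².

F ≈ 91.9 N

Sum moments about the left end (the unknown pivot reaction has zero arm there).
Potted plant: 5.4 × 9.81 = 52.97 N down at 2.2 m → arm 4 m, τ = 52.97 × 4 = 211.9 N·m clockwise.
Block: 38 × 9.81 = 372.8 N down at 5.56 m → arm 0.64 m, τ = 372.8 × 0.64 = 238.6 N·m clockwise.
Net moment of the loads = 450.5 N·m clockwise.
The upward force F acts at a point 1.3 m from the right end, arm 4.9 m, giving F × 4.9 counterclockwise.
Balancing moments: F × 4.9 = 450.5, giving F = 450.5 / 4.9 = 91.9 N.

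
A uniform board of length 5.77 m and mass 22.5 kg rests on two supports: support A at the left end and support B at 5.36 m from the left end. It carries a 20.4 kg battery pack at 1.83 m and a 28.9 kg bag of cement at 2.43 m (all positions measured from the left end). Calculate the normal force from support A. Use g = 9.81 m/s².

R_A ≈ 389 N

Taking torques about support B:
Beam weight: 22.5 × 9.81 = 220.7 N down at 2.885 m → arm 2.475 m, τ = 220.7 × 2.475 = 546.2 N·m counterclockwise.
Battery pack: 20.4 × 9.81 = 200.1 N down at 1.83 m → arm 3.53 m, τ = 200.1 × 3.53 = 706.4 N·m counterclockwise.
Bag of cement: 28.9 × 9.81 = 283.5 N down at 2.43 m → arm 2.93 m, τ = 283.5 × 2.93 = 830.7 N·m counterclockwise.
Net load moment about support B = 2083 N·m counterclockwise.
Reaction R at support A is upward at 0 m, arm 5.36 m → moment R × 5.36 clockwise.
Balancing moments: R × 5.36 = 2083, giving R = 389 N.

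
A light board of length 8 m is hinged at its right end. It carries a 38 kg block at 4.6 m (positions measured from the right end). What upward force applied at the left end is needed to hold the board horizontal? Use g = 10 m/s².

Choose the right end as the axis so the unknown pivot reaction has zero arm there.
Block: 38 × 10 = 380 N down at 4.6 m → arm 4.6 m, τ = 380 × 4.6 = 1748 N·m counterclockwise.
Net moment of the loads = 1748 N·m counterclockwise.
The upward force F acts at the left end, arm 8 m, giving F × 8 clockwise.
Στ = 0 ⇒ F × 8 = 1748 ⇒ F = 1748 / 8 = 218 N.

F ≈ 218 N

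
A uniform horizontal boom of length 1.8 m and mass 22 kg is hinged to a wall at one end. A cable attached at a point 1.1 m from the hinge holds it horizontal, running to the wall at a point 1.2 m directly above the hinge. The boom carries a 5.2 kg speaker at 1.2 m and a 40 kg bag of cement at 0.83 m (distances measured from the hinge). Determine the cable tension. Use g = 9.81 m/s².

About the hinge:
Beam weight: 22 × 9.81 = 215.8 N down at 0.9 m → arm 0.9 m, τ = 215.8 × 0.9 = 194.2 N·m clockwise.
Speaker: 5.2 × 9.81 = 51.01 N down at 1.2 m → arm 1.2 m, τ = 51.01 × 1.2 = 61.21 N·m clockwise.
Bag of cement: 40 × 9.81 = 392.4 N down at 0.83 m → arm 0.83 m, τ = 392.4 × 0.83 = 325.7 N·m clockwise.
Total clockwise load moment = 581.1 N·m.
The cable tension T acts at 1.1 m; only its component perpendicular to the boom, T sinθ, produces torque. sinθ = h/√(h²+d²) = 1.2/√(1.2²+1.1²) = 0.7372.
For rotational equilibrium, T × 1.1 × 0.7372 = 581.1, so T = 581.1 / 0.8109 = 717 N.

T ≈ 717 N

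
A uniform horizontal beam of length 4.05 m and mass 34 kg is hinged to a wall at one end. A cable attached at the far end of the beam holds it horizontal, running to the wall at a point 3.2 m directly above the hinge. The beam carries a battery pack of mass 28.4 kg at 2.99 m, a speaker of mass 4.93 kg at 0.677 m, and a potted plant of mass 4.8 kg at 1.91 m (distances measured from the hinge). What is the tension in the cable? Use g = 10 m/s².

T ≈ 662 N

About the hinge:
Beam weight: 34 × 10 = 340 N down at 2.025 m → arm 2.025 m, τ = 340 × 2.025 = 688.5 N·m clockwise.
Battery pack: 28.4 × 10 = 284 N down at 2.99 m → arm 2.99 m, τ = 284 × 2.99 = 849.2 N·m clockwise.
Speaker: 4.93 × 10 = 49.3 N down at 0.677 m → arm 0.677 m, τ = 49.3 × 0.677 = 33.38 N·m clockwise.
Potted plant: 4.8 × 10 = 48 N down at 1.91 m → arm 1.91 m, τ = 48 × 1.91 = 91.68 N·m clockwise.
Total clockwise load moment = 1663 N·m.
The cable tension T acts at 4.05 m; only its component perpendicular to the beam, T sinθ, produces torque. sinθ = h/√(h²+d²) = 3.2/√(3.2²+4.05²) = 0.62.
Στ = 0 ⇒ T × 4.05 × 0.62 = 1663 ⇒ T = 1663 / 2.511 = 662 N.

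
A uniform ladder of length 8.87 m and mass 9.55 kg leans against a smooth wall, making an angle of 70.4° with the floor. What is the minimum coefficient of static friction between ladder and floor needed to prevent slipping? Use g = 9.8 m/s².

μ_min ≈ 0.178

Choose the foot of the ladder as the axis so the floor normal and friction both act there and drop out.
Ladder weight 9.55×9.8 = 93.59 N acts at 4.435 m along the ladder; its horizontal arm is 4.435·cos70.4° = 1.488 m → τ = 139.3 N·m clockwise.
Wall normal N acts horizontally at the top; its moment arm is the height L sinθ = 8.87·sin70.4° = 8.356 m, counterclockwise.
For rotational equilibrium, N × 8.356 = 139.3, so N = 16.67 N.
ΣFx = 0 ⇒ f = N_wall = 16.67 N. ΣFy = 0 ⇒ N_floor = 93.59 N.
μ_min = f / N_floor = 16.67 / 93.59 = 0.178.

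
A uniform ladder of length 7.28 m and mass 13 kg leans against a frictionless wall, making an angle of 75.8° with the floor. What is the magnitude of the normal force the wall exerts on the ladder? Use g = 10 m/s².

N_wall ≈ 16.4 N

Taking torques about the foot of the ladder:
Ladder weight 13×10 = 130 N acts at 3.64 m along the ladder; its horizontal arm is 3.64·cos75.8° = 0.8929 m → τ = 116.1 N·m clockwise.
Wall normal N acts horizontally at the top; its moment arm is the height L sinθ = 7.28·sin75.8° = 7.058 m, counterclockwise.
For rotational equilibrium, N × 7.058 = 116.1, so N = 16.4 N.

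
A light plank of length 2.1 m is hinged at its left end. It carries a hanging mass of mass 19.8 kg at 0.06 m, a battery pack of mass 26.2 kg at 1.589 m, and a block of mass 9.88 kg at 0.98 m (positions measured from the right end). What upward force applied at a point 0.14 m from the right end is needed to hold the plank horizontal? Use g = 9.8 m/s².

About the left end:
Hanging mass: 19.8 × 9.8 = 194 N down at 0.06 m → arm 2.04 m, τ = 194 × 2.04 = 395.8 N·m clockwise.
Battery pack: 26.2 × 9.8 = 256.8 N down at 1.589 m → arm 0.511 m, τ = 256.8 × 0.511 = 131.2 N·m clockwise.
Block: 9.88 × 9.8 = 96.82 N down at 0.98 m → arm 1.12 m, τ = 96.82 × 1.12 = 108.4 N·m clockwise.
Net moment of the loads = 635.4 N·m clockwise.
The upward force F acts at a point 0.14 m from the right end, arm 1.96 m, giving F × 1.96 counterclockwise.
Setting net torque to zero: F × 1.96 = 635.4 → F = 635.4 / 1.96 = 324 N.

F ≈ 324 N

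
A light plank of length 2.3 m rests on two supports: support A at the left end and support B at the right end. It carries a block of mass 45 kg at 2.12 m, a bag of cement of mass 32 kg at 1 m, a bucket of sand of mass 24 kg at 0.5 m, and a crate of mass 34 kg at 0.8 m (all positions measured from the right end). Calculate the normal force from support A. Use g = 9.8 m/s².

Taking torques about support B:
Block: 45 × 9.8 = 441 N down at 2.12 m → arm 2.12 m, τ = 441 × 2.12 = 934.9 N·m counterclockwise.
Bag of cement: 32 × 9.8 = 313.6 N down at 1 m → arm 1 m, τ = 313.6 × 1 = 313.6 N·m counterclockwise.
Bucket of sand: 24 × 9.8 = 235.2 N down at 0.5 m → arm 0.5 m, τ = 235.2 × 0.5 = 117.6 N·m counterclockwise.
Crate: 34 × 9.8 = 333.2 N down at 0.8 m → arm 0.8 m, τ = 333.2 × 0.8 = 266.6 N·m counterclockwise.
Net load moment about support B = 1633 N·m counterclockwise.
Reaction R at support A is upward at 2.3 m, arm 2.3 m → moment R × 2.3 clockwise.
For rotational equilibrium, R × 2.3 = 1633, so R = 710 N.

R_A ≈ 710 N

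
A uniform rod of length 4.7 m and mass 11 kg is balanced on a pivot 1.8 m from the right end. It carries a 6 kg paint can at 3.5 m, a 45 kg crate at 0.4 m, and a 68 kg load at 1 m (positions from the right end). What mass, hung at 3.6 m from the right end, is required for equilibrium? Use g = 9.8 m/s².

m ≈ 56.2 kg

Sum moments about the pivot (at 1.8 m from the right end) (the support reaction has zero arm there).
Beam weight: 11 × 9.8 = 107.8 N down at 2.35 m → arm 0.55 m, τ = 107.8 × 0.55 = 59.29 N·m counterclockwise.
Paint can: 6 × 9.8 = 58.8 N down at 3.5 m → arm 1.7 m, τ = 58.8 × 1.7 = 99.96 N·m counterclockwise.
Crate: 45 × 9.8 = 441 N down at 0.4 m → arm 1.4 m, τ = 441 × 1.4 = 617.4 N·m clockwise.
Load: 68 × 9.8 = 666.4 N down at 1 m → arm 0.8 m, τ = 666.4 × 0.8 = 533.1 N·m clockwise.
Net moment of known loads = 991.2 N·m clockwise.
An unknown mass m at 3.6 m has arm 1.8 m; its moment is m·g·1.8 counterclockwise.
Setting net torque to zero: m × 9.8 × 1.8 = 991.2 → m = 991.2 / (9.8 × 1.8) = 56.2 kg.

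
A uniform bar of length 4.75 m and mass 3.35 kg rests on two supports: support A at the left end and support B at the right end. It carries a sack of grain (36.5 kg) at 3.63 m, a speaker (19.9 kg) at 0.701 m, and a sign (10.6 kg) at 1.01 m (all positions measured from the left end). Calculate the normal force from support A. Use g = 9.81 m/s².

Sum moments about support B (its reaction then has zero moment arm).
Beam weight: 3.35 × 9.81 = 32.86 N down at 2.375 m → arm 2.375 m, τ = 32.86 × 2.375 = 78.04 N·m counterclockwise.
Sack of grain: 36.5 × 9.81 = 358.1 N down at 3.63 m → arm 1.12 m, τ = 358.1 × 1.12 = 401.1 N·m counterclockwise.
Speaker: 19.9 × 9.81 = 195.2 N down at 0.701 m → arm 4.049 m, τ = 195.2 × 4.049 = 790.4 N·m counterclockwise.
Sign: 10.6 × 9.81 = 104 N down at 1.01 m → arm 3.74 m, τ = 104 × 3.74 = 389 N·m counterclockwise.
Net load moment about support B = 1659 N·m counterclockwise.
Reaction R at support A is upward at 0 m, arm 4.75 m → moment R × 4.75 clockwise.
Balancing moments: R × 4.75 = 1659, giving R = 349 N.

R_A ≈ 349 N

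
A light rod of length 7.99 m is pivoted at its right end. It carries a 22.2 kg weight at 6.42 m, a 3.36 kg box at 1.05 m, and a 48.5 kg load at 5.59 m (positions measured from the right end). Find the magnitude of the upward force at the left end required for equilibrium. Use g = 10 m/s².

Take moments about the right end.
Weight: 22.2 × 10 = 222 N down at 6.42 m → arm 6.42 m, τ = 222 × 6.42 = 1425 N·m counterclockwise.
Box: 3.36 × 10 = 33.6 N down at 1.05 m → arm 1.05 m, τ = 33.6 × 1.05 = 35.28 N·m counterclockwise.
Load: 48.5 × 10 = 485 N down at 5.59 m → arm 5.59 m, τ = 485 × 5.59 = 2711 N·m counterclockwise.
Net moment of the loads = 4171 N·m counterclockwise.
The upward force F acts at the left end, arm 7.99 m, giving F × 7.99 clockwise.
For rotational equilibrium, F × 7.99 = 4171, so F = 4171 / 7.99 = 522 N.

F ≈ 522 N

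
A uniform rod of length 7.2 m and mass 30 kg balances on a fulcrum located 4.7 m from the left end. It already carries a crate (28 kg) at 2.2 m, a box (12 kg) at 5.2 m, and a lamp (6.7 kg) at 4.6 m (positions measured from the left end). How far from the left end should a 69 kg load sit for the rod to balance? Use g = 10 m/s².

x ≈ 6.12 m from the left end

About the fulcrum (at 4.7 m from the left end):
Beam weight: 30 × 10 = 300 N down at 3.6 m → arm 1.1 m, τ = 300 × 1.1 = 330 N·m counterclockwise.
Crate: 28 × 10 = 280 N down at 2.2 m → arm 2.5 m, τ = 280 × 2.5 = 700 N·m counterclockwise.
Box: 12 × 10 = 120 N down at 5.2 m → arm 0.5 m, τ = 120 × 0.5 = 60 N·m clockwise.
Lamp: 6.7 × 10 = 67 N down at 4.6 m → arm 0.1 m, τ = 67 × 0.1 = 6.7 N·m counterclockwise.
Net moment of existing loads = 976.7 N·m counterclockwise.
The load weighs 69 × 10 = 690 N and must supply an equal clockwise moment, so its lever arm about the fulcrum is 976.7 / 690 = 1.42 m.
That puts it at 4.7 + 1.42 = 6.12 m from the left end.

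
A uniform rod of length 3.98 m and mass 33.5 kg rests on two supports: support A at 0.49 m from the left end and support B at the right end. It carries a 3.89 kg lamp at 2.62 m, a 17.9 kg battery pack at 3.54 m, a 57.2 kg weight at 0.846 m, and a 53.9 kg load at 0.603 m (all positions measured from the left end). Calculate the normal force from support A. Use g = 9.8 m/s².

R_A ≈ 1240 N

Taking torques about support B:
Beam weight: 33.5 × 9.8 = 328.3 N down at 1.99 m → arm 1.99 m, τ = 328.3 × 1.99 = 653.3 N·m counterclockwise.
Lamp: 3.89 × 9.8 = 38.12 N down at 2.62 m → arm 1.36 m, τ = 38.12 × 1.36 = 51.84 N·m counterclockwise.
Battery pack: 17.9 × 9.8 = 175.4 N down at 3.54 m → arm 0.44 m, τ = 175.4 × 0.44 = 77.18 N·m counterclockwise.
Weight: 57.2 × 9.8 = 560.6 N down at 0.846 m → arm 3.134 m, τ = 560.6 × 3.134 = 1757 N·m counterclockwise.
Load: 53.9 × 9.8 = 528.2 N down at 0.603 m → arm 3.377 m, τ = 528.2 × 3.377 = 1784 N·m counterclockwise.
Net load moment about support B = 4323 N·m counterclockwise.
Reaction R at support A is upward at 0.49 m, arm 3.49 m → moment R × 3.49 clockwise.
Setting net torque to zero: R × 3.49 = 4323 → R = 1240 N.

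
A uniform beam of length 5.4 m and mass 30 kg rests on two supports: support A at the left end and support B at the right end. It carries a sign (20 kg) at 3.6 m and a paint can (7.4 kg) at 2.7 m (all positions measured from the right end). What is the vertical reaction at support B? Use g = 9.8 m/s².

R_B ≈ 249 N

Take moments about support A.
Beam weight: 30 × 9.8 = 294 N down at 2.7 m → arm 2.7 m, τ = 294 × 2.7 = 793.8 N·m clockwise.
Sign: 20 × 9.8 = 196 N down at 3.6 m → arm 1.8 m, τ = 196 × 1.8 = 352.8 N·m clockwise.
Paint can: 7.4 × 9.8 = 72.52 N down at 2.7 m → arm 2.7 m, τ = 72.52 × 2.7 = 195.8 N·m clockwise.
Net load moment about support A = 1342 N·m clockwise.
Reaction R at support B is upward at 0 m, arm 5.4 m → moment R × 5.4 counterclockwise.
Στ = 0 ⇒ R × 5.4 = 1342 ⇒ R = 249 N.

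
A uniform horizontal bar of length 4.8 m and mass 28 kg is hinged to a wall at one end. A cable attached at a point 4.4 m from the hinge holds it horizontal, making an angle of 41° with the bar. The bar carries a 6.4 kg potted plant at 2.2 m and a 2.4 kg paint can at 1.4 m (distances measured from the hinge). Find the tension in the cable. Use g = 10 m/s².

T ≈ 293 N

Take moments about the hinge.
Beam weight: 28 × 10 = 280 N down at 2.4 m → arm 2.4 m, τ = 280 × 2.4 = 672 N·m clockwise.
Potted plant: 6.4 × 10 = 64 N down at 2.2 m → arm 2.2 m, τ = 64 × 2.2 = 140.8 N·m clockwise.
Paint can: 2.4 × 10 = 24 N down at 1.4 m → arm 1.4 m, τ = 24 × 1.4 = 33.6 N·m clockwise.
Total clockwise load moment = 846.4 N·m.
The cable tension T acts at 4.4 m; only its component perpendicular to the bar, T sinθ, produces torque. sin 41° = 0.6561.
Balancing moments: T × 4.4 × 0.6561 = 846.4, giving T = 846.4 / 2.887 = 293 N.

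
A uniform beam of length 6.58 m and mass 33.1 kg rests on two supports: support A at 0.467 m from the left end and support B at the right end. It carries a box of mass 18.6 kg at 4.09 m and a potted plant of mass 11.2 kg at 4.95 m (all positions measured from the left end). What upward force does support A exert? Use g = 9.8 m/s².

R_A ≈ 278 N

About support B:
Beam weight: 33.1 × 9.8 = 324.4 N down at 3.29 m → arm 3.29 m, τ = 324.4 × 3.29 = 1067 N·m counterclockwise.
Box: 18.6 × 9.8 = 182.3 N down at 4.09 m → arm 2.49 m, τ = 182.3 × 2.49 = 453.9 N·m counterclockwise.
Potted plant: 11.2 × 9.8 = 109.8 N down at 4.95 m → arm 1.63 m, τ = 109.8 × 1.63 = 179 N·m counterclockwise.
Net load moment about support B = 1700 N·m counterclockwise.
Reaction R at support A is upward at 0.467 m, arm 6.113 m → moment R × 6.113 clockwise.
Στ = 0 ⇒ R × 6.113 = 1700 ⇒ R = 278 N.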